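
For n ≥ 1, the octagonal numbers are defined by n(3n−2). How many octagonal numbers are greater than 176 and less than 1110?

11

The n-th octagonal number is n(3n−2).
Smallest index with value > 176: n = 9 (giving 225).
Largest index with value < 1110: n = 19 (giving 1045).
Indices 9 through 19: 11 terms.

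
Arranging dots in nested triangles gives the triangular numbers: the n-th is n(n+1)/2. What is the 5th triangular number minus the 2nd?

5·6/2 = 15 and 2·3/2 = 3.
Difference: 15 − 3 = 12.

12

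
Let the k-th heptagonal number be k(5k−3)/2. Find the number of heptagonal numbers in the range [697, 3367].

The n-th heptagonal number is n(5n−3)/2.
Smallest index with value ≥ 697: n = 17 (giving 697).
Largest index with value ≤ 3367: n = 37 (giving 3367).
Indices 17 through 37: 21 terms.

21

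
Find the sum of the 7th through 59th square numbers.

70119

Σ_{i=7}^{59} i² = 70210 − 91 = 70119.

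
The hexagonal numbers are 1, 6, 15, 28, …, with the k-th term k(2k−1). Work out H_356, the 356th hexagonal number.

253116

356·(2·356 − 1) = 356·711 = 253116.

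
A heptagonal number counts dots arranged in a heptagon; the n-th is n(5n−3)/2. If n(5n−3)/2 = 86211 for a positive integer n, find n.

186

Set n(5n−3)/2 = 86211, giving 5n² − 3n − 172422 = 0.
So n = (3 + 1857) / 10 = 1860/10 = 186.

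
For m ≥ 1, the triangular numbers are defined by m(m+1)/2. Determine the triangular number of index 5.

15

The 5th triangular number is n(n+1)/2 with n = 5.
5·6/2 = 30/2 = 15.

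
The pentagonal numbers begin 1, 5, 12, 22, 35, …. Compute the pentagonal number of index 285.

The 285th pentagonal number is n(3n−1)/2 with n = 285.
285·(3·285 − 1)/2 = 285·854/2 = 285·427 = 121695.

121695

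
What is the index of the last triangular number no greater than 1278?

50

Solve n(n+1)/2 ≤ 1278 for integer n.
n = 50 gives 1275 ≤ 1278, while n = 51 gives 1326 > 1278; so the answer is index 50.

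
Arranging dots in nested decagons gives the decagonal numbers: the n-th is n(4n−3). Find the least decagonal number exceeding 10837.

Solve n(4n−3) > 10837 for integer n.
The largest n with value ≤ 10837 is 52 (since 10660 ≤ 10837 < 11077), so the first above is n = 53, value 11077.

11077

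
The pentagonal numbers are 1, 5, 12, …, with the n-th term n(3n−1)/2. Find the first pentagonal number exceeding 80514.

80620

Solve n(3n−1)/2 > 80514 for integer n.
The largest n with value ≤ 80514 is 231 (since 79926 ≤ 80514 < 80620), so the first above is n = 232, value 80620.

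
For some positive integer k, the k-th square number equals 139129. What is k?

We need n² = 139129, so n = √139129 = 373.

373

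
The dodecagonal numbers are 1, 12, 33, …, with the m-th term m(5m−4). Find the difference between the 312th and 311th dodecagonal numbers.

Consecutive dodecagonal numbers differ by 10n − 9: here 10·312 − 9 = 3111.

3111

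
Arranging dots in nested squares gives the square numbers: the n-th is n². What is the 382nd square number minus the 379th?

382² = 145924 and 379² = 143641.
Difference: 145924 − 143641 = 2283.

2283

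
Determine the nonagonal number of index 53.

9699

The 53rd nonagonal number is n(7n−5)/2 with n = 53.
53·(7·53 − 5)/2 = 53·366/2 = 53·183 = 9699.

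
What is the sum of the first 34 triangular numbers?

Σ i(i+1)/2 = (Σi² + Σi) / 2 over i = 1..34.
Σi = 595 and Σi² = 13685.
(1·13685 + 1·595) / 2 = 14280/2 = 7140.

7140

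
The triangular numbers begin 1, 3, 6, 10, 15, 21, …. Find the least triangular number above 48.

Solve n(n+1)/2 > 48 for integer n.
The largest n with value ≤ 48 is 9 (since 45 ≤ 48 < 55), so the first above is n = 10, value 55.

55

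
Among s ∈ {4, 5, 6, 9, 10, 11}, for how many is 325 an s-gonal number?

2

s = 4: P(4, 18) = 324 and P(4, 19) = 361; 325 is not s-gonal.
s = 5: P(5, 14) = 287 and P(5, 15) = 330; 325 is not s-gonal.
s = 6: P(6, 13) = 325. ✓
s = 9: P(9, 10) = 325. ✓
s = 10: P(10, 9) = 297 and P(10, 10) = 370; 325 is not s-gonal.
s = 11: P(11, 8) = 260 and P(11, 9) = 333; 325 is not s-gonal.
Hits: s ∈ {6, 9} → 2.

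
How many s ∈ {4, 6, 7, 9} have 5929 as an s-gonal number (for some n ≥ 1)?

2

s = 4: P(4, 77) = 5929. ✓
s = 6: P(6, 54) = 5778 and P(6, 55) = 5995; 5929 is not s-gonal.
s = 7: P(7, 49) = 5929. ✓
s = 9: P(9, 41) = 5781 and P(9, 42) = 6069; 5929 is not s-gonal.
Hits: s ∈ {4, 7} → 2.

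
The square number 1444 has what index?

We need n² = 1444, so n = √1444 = 38.

38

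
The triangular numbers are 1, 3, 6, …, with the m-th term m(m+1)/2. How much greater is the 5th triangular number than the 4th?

5

Consecutive triangular numbers differ by n: T_{5} − T_{4} = 5.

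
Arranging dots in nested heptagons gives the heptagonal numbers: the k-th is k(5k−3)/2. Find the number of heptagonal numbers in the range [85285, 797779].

381

The n-th heptagonal number is n(5n−3)/2.
Smallest index with value ≥ 85285: n = 185 (giving 85285).
Largest index with value ≤ 797779: n = 565 (giving 797215).
Indices 185 through 565: 381 terms.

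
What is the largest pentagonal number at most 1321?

1247

Solve n(3n−1)/2 ≤ 1321 for integer n.
n = 29 gives 1247 ≤ 1321, while n = 30 gives 1335 > 1321; so the answer is 1247.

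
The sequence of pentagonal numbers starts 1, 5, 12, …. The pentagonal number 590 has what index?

Set n(3n−1)/2 = 590, giving 3n² − n − 1180 = 0.
So n = (1 + 119) / 6 = 120/6 = 20.

20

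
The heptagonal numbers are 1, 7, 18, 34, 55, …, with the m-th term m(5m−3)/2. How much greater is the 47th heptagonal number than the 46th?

231

Consecutive heptagonal numbers differ by 5n − 4: here 5·47 − 4 = 231.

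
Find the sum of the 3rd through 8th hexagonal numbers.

365

Σ i(2i−1) = 2Σi² − Σi over i = 3..8.
Σi = 36 − 3 = 33 and Σi² = 204 − 5 = 199.
2·199 − 1·33 = 365.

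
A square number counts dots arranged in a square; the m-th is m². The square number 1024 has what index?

We need n² = 1024, so n = √1024 = 32.

32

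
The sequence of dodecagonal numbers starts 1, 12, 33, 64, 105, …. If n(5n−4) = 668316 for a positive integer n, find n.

366

Set n(5n−4) = 668316, giving 5n² − 4n − 668316 = 0.
The discriminant is 16 + 20·668316 = 13366336, and √13366336 = 3656.
So n = (4 + 3656) / 10 = 3660/10 = 366.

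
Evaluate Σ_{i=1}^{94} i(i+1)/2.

Σ i(i+1)/2 = (Σi² + Σi) / 2 over i = 1..94.
Σi = 4465 and Σi² = 281295.
(1·281295 + 1·4465) / 2 = 285760/2 = 142880.

142880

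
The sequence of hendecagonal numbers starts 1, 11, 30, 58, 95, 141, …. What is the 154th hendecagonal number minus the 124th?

37425

154·(9·154 − 7)/2 = 106183 and 124·(9·124 − 7)/2 = 68758.
Difference: 106183 − 68758 = 37425.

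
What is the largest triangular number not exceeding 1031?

990

Solve n(n+1)/2 ≤ 1031 for integer n.
n = 44 gives 990 ≤ 1031, while n = 45 gives 1035 > 1031; so the answer is 990.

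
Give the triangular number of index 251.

The 251st triangular number is n(n+1)/2 with n = 251.
251·252/2 = 63252/2 = 31626.

31626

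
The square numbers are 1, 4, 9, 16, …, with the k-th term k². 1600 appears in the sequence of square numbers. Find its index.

We need n² = 1600, so n = √1600 = 40.

40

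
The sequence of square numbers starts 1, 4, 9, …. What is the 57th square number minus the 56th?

113

n² − (n−1)² = 2n − 1, so 57² − 56² = 2·57 − 1 = 113.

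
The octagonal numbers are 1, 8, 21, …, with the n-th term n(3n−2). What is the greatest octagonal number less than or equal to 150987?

Solve n(3n−2) ≤ 150987 for integer n.
n = 224 gives 150080 ≤ 150987, while n = 225 gives 151425 > 150987; so the answer is 150080.

150080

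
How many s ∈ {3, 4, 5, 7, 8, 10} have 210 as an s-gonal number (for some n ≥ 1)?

2

s = 3: P(3, 20) = 210. ✓
s = 4: P(4, 14) = 196 and P(4, 15) = 225; 210 is not s-gonal.
s = 5: P(5, 12) = 210. ✓
s = 7: P(7, 9) = 189 and P(7, 10) = 235; 210 is not s-gonal.
s = 8: P(8, 8) = 176 and P(8, 9) = 225; 210 is not s-gonal.
s = 10: P(10, 7) = 175 and P(10, 8) = 232; 210 is not s-gonal.
Hits: s ∈ {3, 5} → 2.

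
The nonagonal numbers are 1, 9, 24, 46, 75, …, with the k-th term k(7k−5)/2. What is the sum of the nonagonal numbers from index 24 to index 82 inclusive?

632126

Σ i(7i−5)/2 = (7Σi² − 5Σi) / 2 over i = 24..82.
Σi = 3403 − 276 = 3127 and Σi² = 187165 − 4324 = 182841.
(7·182841 − 5·3127) / 2 = 1264252/2 = 632126.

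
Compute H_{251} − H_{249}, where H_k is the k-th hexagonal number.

1998

251·(2·251 − 1) = 125751 and 249·(2·249 − 1) = 123753.
Difference: 125751 − 123753 = 1998.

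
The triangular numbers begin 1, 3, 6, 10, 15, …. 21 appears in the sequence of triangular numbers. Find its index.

Set n(n+1)/2 = 21, giving n² + n − 42 = 0.
The discriminant is 1 + 8·21 = 169, and √169 = 13.
So n = (-1 + 13) / 2 = 12/2 = 6.

6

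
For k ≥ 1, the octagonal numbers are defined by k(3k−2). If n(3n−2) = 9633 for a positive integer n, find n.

57

Set n(3n−2) = 9633, giving 3n² − 2n − 9633 = 0.
So n = (2 + 340) / 6 = 342/6 = 57.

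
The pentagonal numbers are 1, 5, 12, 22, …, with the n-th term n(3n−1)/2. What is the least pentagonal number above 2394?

Solve n(3n−1)/2 > 2394 for integer n.
The largest n with value ≤ 2394 is 40 (since 2380 ≤ 2394 < 2501), so the first above is n = 41, value 2501.

2501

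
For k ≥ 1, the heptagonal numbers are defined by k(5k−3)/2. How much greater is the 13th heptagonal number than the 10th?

168

13·(5·13 − 3)/2 = 403 and 10·(5·10 − 3)/2 = 235.
Difference: 403 − 235 = 168.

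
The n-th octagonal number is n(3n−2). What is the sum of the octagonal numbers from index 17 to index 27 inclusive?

15818

Σ i(3i−2) = 3Σi² − 2Σi over i = 17..27.
Σi = 378 − 136 = 242 and Σi² = 6930 − 1496 = 5434.
3·5434 − 2·242 = 15818.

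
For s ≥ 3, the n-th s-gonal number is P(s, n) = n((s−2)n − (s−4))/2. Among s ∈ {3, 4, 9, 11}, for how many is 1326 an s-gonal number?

s = 3: P(3, 51) = 1326. ✓
s = 4: P(4, 36) = 1296 and P(4, 37) = 1369; 1326 is not s-gonal.
s = 9: P(9, 19) = 1216 and P(9, 20) = 1350; 1326 is not s-gonal.
s = 11: P(11, 17) = 1241 and P(11, 18) = 1395; 1326 is not s-gonal.
Hits: s ∈ {3} → 1.

1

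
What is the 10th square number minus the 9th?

19

n² − (n−1)² = 2n − 1, so 10² − 9² = 2·10 − 1 = 19.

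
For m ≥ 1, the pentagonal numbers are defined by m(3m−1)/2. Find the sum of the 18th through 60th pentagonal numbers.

Σ i(3i−1)/2 = (3Σi² − Σi) / 2 over i = 18..60.
Σi = 1830 − 153 = 1677 and Σi² = 73810 − 1785 = 72025.
(3·72025 − 1·1677) / 2 = 214398/2 = 107199.

107199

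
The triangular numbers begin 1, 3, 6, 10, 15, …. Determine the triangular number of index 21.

The 21st triangular number is n(n+1)/2 with n = 21.
21·22/2 = 462/2 = 231.

231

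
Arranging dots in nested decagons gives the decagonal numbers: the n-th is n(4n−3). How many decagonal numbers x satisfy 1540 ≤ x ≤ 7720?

The n-th decagonal number is n(4n−3).
Smallest index with value ≥ 1540: n = 20 (giving 1540).
Largest index with value ≤ 7720: n = 44 (giving 7612).
Indices 20 through 44: 25 terms.

25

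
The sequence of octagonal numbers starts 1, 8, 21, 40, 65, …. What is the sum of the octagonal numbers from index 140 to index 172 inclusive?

Σ i(3i−2) = 3Σi² − 2Σi over i = 140..172.
Σi = 14878 − 9730 = 5148 and Σi² = 1710970 − 904890 = 806080.
3·806080 − 2·5148 = 2407944.

2407944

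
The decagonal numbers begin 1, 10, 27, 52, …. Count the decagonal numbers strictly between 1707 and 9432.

The n-th decagonal number is n(4n−3).
Smallest index with value > 1707: n = 22 (giving 1870).
Largest index with value < 9432: n = 48 (giving 9072).
Indices 22 through 48: 27 terms.

27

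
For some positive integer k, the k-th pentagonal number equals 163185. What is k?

Set n(3n−1)/2 = 163185, giving 3n² − n − 326370 = 0.
So n = (1 + 1979) / 6 = 1980/6 = 330.

330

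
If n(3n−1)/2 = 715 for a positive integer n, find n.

22

Set n(3n−1)/2 = 715, giving 3n² − n − 1430 = 0.
So n = (1 + 131) / 6 = 132/6 = 22.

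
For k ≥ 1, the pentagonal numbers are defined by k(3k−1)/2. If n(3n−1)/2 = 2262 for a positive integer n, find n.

Set n(3n−1)/2 = 2262, giving 3n² − n − 4524 = 0.
The discriminant is 1 + 24·2262 = 54289, and √54289 = 233.
So n = (1 + 233) / 6 = 234/6 = 39.

39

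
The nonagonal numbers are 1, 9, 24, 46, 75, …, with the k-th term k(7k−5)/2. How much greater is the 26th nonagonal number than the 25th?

176

Consecutive nonagonal numbers differ by 7n − 6: here 7·26 − 6 = 176.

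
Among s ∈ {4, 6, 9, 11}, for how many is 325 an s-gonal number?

2

s = 4: P(4, 18) = 324 and P(4, 19) = 361; 325 is not s-gonal.
s = 6: P(6, 13) = 325. ✓
s = 9: P(9, 10) = 325. ✓
s = 11: P(11, 8) = 260 and P(11, 9) = 333; 325 is not s-gonal.
Hits: s ∈ {6, 9} → 2.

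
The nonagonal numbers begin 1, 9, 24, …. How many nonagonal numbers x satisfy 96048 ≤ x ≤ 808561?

315

The n-th nonagonal number is n(7n−5)/2.
Smallest index with value ≥ 96048: n = 167 (giving 97194).
Largest index with value ≤ 808561: n = 481 (giving 808561).
Indices 167 through 481: 315 terms.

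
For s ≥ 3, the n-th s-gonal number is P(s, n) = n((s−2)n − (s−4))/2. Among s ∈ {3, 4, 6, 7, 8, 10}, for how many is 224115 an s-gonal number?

s = 3: P(3, 669) = 224115. ✓
s = 4: P(4, 473) = 223729 and P(4, 474) = 224676; 224115 is not s-gonal.
s = 6: P(6, 335) = 224115. ✓
s = 7: P(7, 299) = 223054 and P(7, 300) = 224550; 224115 is not s-gonal.
s = 8: P(8, 273) = 223041 and P(8, 274) = 224680; 224115 is not s-gonal.
s = 10: P(10, 237) = 223965 and P(10, 238) = 225862; 224115 is not s-gonal.
Hits: s ∈ {3, 6} → 2.

2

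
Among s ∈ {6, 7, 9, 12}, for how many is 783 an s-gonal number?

1

s = 6: P(6, 20) = 780 and P(6, 21) = 861; 783 is not s-gonal.
s = 7: P(7, 18) = 783. ✓
s = 9: P(9, 15) = 750 and P(9, 16) = 856; 783 is not s-gonal.
s = 12: P(12, 12) = 672 and P(12, 13) = 793; 783 is not s-gonal.
Hits: s ∈ {7} → 1.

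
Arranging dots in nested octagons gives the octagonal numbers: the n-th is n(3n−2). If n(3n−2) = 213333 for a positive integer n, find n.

Set n(3n−2) = 213333, giving 3n² − 2n − 213333 = 0.
The discriminant is 4 + 12·213333 = 2560000, and √2560000 = 1600.
So n = (2 + 1600) / 6 = 1602/6 = 267.

267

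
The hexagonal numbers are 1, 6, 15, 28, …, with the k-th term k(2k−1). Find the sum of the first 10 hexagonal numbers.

Σ i(2i−1) = 2Σi² − Σi over i = 1..10.
Σi = 55 and Σi² = 385.
2·385 − 1·55 = 715.

715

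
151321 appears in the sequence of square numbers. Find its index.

389

We need n² = 151321, so n = √151321 = 389.
Check: 389² = 151321. ✓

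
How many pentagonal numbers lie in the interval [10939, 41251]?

81

The n-th pentagonal number is n(3n−1)/2.
Smallest index with value ≥ 10939: n = 86 (giving 11051).
Largest index with value ≤ 41251: n = 166 (giving 41251).
Indices 86 through 166: 81 terms.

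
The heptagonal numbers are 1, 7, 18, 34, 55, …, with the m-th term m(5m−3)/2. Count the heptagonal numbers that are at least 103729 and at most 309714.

149

The n-th heptagonal number is n(5n−3)/2.
Smallest index with value ≥ 103729: n = 204 (giving 103734).
Largest index with value ≤ 309714: n = 352 (giving 309232).
Indices 204 through 352: 149 terms.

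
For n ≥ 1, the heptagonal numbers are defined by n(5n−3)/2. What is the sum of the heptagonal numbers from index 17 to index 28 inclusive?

15140

Σ i(5i−3)/2 = (5Σi² − 3Σi) / 2 over i = 17..28.
Σi = 406 − 136 = 270 and Σi² = 7714 − 1496 = 6218.
(5·6218 − 3·270) / 2 = 30280/2 = 15140.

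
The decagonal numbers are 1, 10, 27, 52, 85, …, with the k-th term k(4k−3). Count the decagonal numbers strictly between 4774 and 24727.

44

The n-th decagonal number is n(4n−3).
Smallest index with value > 4774: n = 35 (giving 4795).
Largest index with value < 24727: n = 78 (giving 24102).
Indices 35 through 78: 44 terms.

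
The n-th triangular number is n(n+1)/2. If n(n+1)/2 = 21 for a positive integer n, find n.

Set n(n+1)/2 = 21, giving n² + n − 42 = 0.
The discriminant is 1 + 8·21 = 169, and √169 = 13.
So n = (-1 + 13) / 2 = 12/2 = 6.

6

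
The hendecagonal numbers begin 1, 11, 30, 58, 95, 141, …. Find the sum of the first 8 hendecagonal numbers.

Σ i(9i−7)/2 = (9Σi² − 7Σi) / 2 over i = 1..8.
Σi = 36 and Σi² = 204.
(9·204 − 7·36) / 2 = 1584/2 = 792.

792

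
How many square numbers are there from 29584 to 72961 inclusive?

The n-th square number is n².
Smallest index with value ≥ 29584: n = 172 (giving 29584).
Largest index with value ≤ 72961: n = 270 (giving 72900).
Indices 172 through 270: 99 terms.

99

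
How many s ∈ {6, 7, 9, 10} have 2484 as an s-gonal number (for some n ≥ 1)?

s = 6: P(6, 35) = 2415 and P(6, 36) = 2556; 2484 is not s-gonal.
s = 7: P(7, 31) = 2356 and P(7, 32) = 2512; 2484 is not s-gonal.
s = 9: P(9, 27) = 2484. ✓
s = 10: P(10, 25) = 2425 and P(10, 26) = 2626; 2484 is not s-gonal.
Hits: s ∈ {9} → 1.

1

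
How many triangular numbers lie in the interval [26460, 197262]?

398

The n-th triangular number is n(n+1)/2.
Smallest index with value ≥ 26460: n = 230 (giving 26565).
Largest index with value ≤ 197262: n = 627 (giving 196878).
Indices 230 through 627: 398 terms.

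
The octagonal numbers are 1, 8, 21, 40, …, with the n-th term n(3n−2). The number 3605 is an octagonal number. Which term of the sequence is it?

Set n(3n−2) = 3605, giving 3n² − 2n − 3605 = 0.
The discriminant is 4 + 12·3605 = 43264, and √43264 = 208.
So n = (2 + 208) / 6 = 210/6 = 35.

35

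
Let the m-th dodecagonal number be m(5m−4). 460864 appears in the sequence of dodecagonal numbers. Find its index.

Set n(5n−4) = 460864, giving 5n² − 4n − 460864 = 0.
The discriminant is 16 + 20·460864 = 9217296, and √9217296 = 3036.
So n = (4 + 3036) / 10 = 3040/10 = 304.

304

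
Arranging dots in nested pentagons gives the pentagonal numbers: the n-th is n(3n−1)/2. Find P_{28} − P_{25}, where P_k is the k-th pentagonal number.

28·(3·28 − 1)/2 = 1162 and 25·(3·25 − 1)/2 = 925.
Difference: 1162 − 925 = 237.

237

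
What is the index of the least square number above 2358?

49

Solve n² > 2358 for integer n.
The largest n with value ≤ 2358 is 48 (since 2304 ≤ 2358 < 2401), so the first above is n = 49, value 2401.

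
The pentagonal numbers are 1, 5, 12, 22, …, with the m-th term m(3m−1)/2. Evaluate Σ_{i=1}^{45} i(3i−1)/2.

46575

Σ i(3i−1)/2 = (3Σi² − Σi) / 2 over i = 1..45.
Σi = 1035 and Σi² = 31395.
(3·31395 − 1·1035) / 2 = 93150/2 = 46575.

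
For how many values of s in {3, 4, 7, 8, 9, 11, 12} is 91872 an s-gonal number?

1

s = 3: P(3, 428) = 91806 and P(3, 429) = 92235; 91872 is not s-gonal.
s = 4: P(4, 303) = 91809 and P(4, 304) = 92416; 91872 is not s-gonal.
s = 7: P(7, 192) = 91872. ✓
s = 8: P(8, 175) = 91525 and P(8, 176) = 92576; 91872 is not s-gonal.
s = 9: P(9, 162) = 91449 and P(9, 163) = 92584; 91872 is not s-gonal.
s = 11: P(11, 143) = 91520 and P(11, 144) = 92808; 91872 is not s-gonal.
s = 12: P(12, 135) = 90585 and P(12, 136) = 91936; 91872 is not s-gonal.
Hits: s ∈ {7} → 1.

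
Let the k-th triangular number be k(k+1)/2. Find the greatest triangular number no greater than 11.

10

Solve n(n+1)/2 ≤ 11 for integer n.
n = 4 gives 10 ≤ 11, while n = 5 gives 15 > 11; so the answer is 10.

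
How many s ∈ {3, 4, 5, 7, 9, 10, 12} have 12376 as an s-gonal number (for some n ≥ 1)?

2

s = 3: P(3, 156) = 12246 and P(3, 157) = 12403; 12376 is not s-gonal.
s = 4: P(4, 111) = 12321 and P(4, 112) = 12544; 12376 is not s-gonal.
s = 5: P(5, 91) = 12376. ✓
s = 7: P(7, 70) = 12145 and P(7, 71) = 12496; 12376 is not s-gonal.
s = 9: P(9, 59) = 12036 and P(9, 60) = 12450; 12376 is not s-gonal.
s = 10: P(10, 56) = 12376. ✓
s = 12: P(12, 50) = 12300 and P(12, 51) = 12801; 12376 is not s-gonal.
Hits: s ∈ {5, 10} → 2.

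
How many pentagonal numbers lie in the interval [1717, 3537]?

The n-th pentagonal number is n(3n−1)/2.
Smallest index with value ≥ 1717: n = 34 (giving 1717).
Largest index with value ≤ 3537: n = 48 (giving 3432).
Indices 34 through 48: 15 terms.

15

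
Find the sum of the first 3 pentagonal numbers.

Σ i(3i−1)/2 = (3Σi² − Σi) / 2 over i = 1..3.
Σi = 6 and Σi² = 14.
(3·14 − 1·6) / 2 = 36/2 = 18.

18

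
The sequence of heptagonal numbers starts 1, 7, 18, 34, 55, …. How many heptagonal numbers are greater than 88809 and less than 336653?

179

The n-th heptagonal number is n(5n−3)/2.
Smallest index with value > 88809: n = 189 (giving 89019).
Largest index with value < 336653: n = 367 (giving 336172).
Indices 189 through 367: 179 terms.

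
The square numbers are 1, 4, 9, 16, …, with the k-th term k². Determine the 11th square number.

121

The 11th square number is n² with n = 11.
11² = 121.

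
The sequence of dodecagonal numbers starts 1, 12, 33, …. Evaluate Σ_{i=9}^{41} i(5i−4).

Σ i(5i−4) = 5Σi² − 4Σi over i = 9..41.
Σi = 861 − 36 = 825 and Σi² = 23821 − 204 = 23617.
5·23617 − 4·825 = 114785.

114785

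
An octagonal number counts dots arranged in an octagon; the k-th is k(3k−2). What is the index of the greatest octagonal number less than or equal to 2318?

Solve n(3n−2) ≤ 2318 for integer n.
n = 28 gives 2296 ≤ 2318, while n = 29 gives 2465 > 2318; so the answer is index 28.

28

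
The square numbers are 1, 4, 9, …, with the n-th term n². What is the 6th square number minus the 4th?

6² = 36 and 4² = 16.
Difference: 36 − 16 = 20.

20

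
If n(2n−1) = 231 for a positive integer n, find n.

Set n(2n−1) = 231, giving 2n² − n − 231 = 0.
The discriminant is 1 + 8·231 = 1849, and √1849 = 43.
So n = (1 + 43) / 4 = 44/4 = 11.
Check: 11·(2·11 − 1) = 231. ✓

11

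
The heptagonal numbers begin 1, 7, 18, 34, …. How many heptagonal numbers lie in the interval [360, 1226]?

The n-th heptagonal number is n(5n−3)/2.
Smallest index with value ≥ 360: n = 13 (giving 403).
Largest index with value ≤ 1226: n = 22 (giving 1177).
Indices 13 through 22: 10 terms.

10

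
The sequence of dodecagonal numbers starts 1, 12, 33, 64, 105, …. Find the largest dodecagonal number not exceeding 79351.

Solve n(5n−4) ≤ 79351 for integer n.
n = 126 gives 78876 ≤ 79351, while n = 127 gives 80137 > 79351; so the answer is 78876.

78876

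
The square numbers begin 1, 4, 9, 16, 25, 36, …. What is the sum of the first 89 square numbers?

238965

Σ_{i=1}^{89} i² = 89·90·179/6 = 238965.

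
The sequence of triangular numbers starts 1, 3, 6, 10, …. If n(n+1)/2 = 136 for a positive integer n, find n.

16

Set n(n+1)/2 = 136, giving n² + n − 272 = 0.
The discriminant is 1 + 8·136 = 1089, and √1089 = 33.
So n = (-1 + 33) / 2 = 32/2 = 16.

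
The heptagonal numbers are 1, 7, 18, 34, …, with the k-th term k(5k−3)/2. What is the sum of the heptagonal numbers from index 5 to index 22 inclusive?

Σ i(5i−3)/2 = (5Σi² − 3Σi) / 2 over i = 5..22.
Σi = 253 − 10 = 243 and Σi² = 3795 − 30 = 3765.
(5·3765 − 3·243) / 2 = 18096/2 = 9048.

9048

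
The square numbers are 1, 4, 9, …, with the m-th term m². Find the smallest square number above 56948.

Solve n² > 56948 for integer n.
The largest n with value ≤ 56948 is 238 (since 56644 ≤ 56948 < 57121), so the first above is n = 239, value 57121.

57121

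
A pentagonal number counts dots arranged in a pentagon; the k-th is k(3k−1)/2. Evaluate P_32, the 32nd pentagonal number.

The 32nd pentagonal number is n(3n−1)/2 with n = 32.
32·(3·32 − 1)/2 = 32·95/2 = 1520.

1520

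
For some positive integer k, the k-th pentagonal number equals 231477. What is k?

393

Set n(3n−1)/2 = 231477, giving 3n² − n − 462954 = 0.
The discriminant is 1 + 24·231477 = 5555449, and √5555449 = 2357.
So n = (1 + 2357) / 6 = 2358/6 = 393.
Check: 393·(3·393 − 1)/2 = 231477. ✓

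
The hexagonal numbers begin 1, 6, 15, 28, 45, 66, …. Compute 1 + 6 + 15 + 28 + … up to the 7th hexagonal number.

Σ i(2i−1) = 2Σi² − Σi over i = 1..7.
Σi = 28 and Σi² = 140.
2·140 − 1·28 = 252.

252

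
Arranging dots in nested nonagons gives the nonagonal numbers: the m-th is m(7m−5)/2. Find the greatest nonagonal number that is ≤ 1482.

1350

Solve n(7n−5)/2 ≤ 1482 for integer n.
n = 20 gives 1350 ≤ 1482, while n = 21 gives 1491 > 1482; so the answer is 1350.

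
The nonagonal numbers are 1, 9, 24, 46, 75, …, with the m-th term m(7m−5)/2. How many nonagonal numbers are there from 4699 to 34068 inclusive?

The n-th nonagonal number is n(7n−5)/2.
Smallest index with value ≥ 4699: n = 37 (giving 4699).
Largest index with value ≤ 34068: n = 99 (giving 34056).
Indices 37 through 99: 63 terms.

63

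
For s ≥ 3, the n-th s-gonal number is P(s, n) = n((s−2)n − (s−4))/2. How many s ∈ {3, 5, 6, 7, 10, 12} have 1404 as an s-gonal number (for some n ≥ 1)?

1

s = 3: P(3, 52) = 1378 and P(3, 53) = 1431; 1404 is not s-gonal.
s = 5: P(5, 30) = 1335 and P(5, 31) = 1426; 1404 is not s-gonal.
s = 6: P(6, 26) = 1326 and P(6, 27) = 1431; 1404 is not s-gonal.
s = 7: P(7, 24) = 1404. ✓
s = 10: P(10, 19) = 1387 and P(10, 20) = 1540; 1404 is not s-gonal.
s = 12: P(12, 17) = 1377 and P(12, 18) = 1548; 1404 is not s-gonal.
Hits: s ∈ {7} → 1.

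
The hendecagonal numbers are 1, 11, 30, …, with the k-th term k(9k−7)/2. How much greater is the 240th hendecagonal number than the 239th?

Consecutive hendecagonal numbers differ by 9n − 8: here 9·240 − 8 = 2152.

2152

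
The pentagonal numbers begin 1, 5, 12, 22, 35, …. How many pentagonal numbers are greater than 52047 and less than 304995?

The n-th pentagonal number is n(3n−1)/2.
Smallest index with value > 52047: n = 187 (giving 52360).
Largest index with value < 304995: n = 451 (giving 304876).
Indices 187 through 451: 265 terms.

265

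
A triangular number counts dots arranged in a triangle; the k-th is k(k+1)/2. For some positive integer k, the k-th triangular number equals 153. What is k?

17

Set n(n+1)/2 = 153, giving n² + n − 306 = 0.
So n = (-1 + 35) / 2 = 34/2 = 17.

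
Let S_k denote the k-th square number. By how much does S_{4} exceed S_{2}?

12

4² = 16 and 2² = 4.
Difference: 16 − 4 = 12.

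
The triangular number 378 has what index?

27

Set n(n+1)/2 = 378, giving n² + n − 756 = 0.
The discriminant is 1 + 8·378 = 3025, and √3025 = 55.
So n = (-1 + 55) / 2 = 54/2 = 27.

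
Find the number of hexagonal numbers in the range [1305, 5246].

The n-th hexagonal number is n(2n−1).
Smallest index with value ≥ 1305: n = 26 (giving 1326).
Largest index with value ≤ 5246: n = 51 (giving 5151).
Indices 26 through 51: 26 terms.

26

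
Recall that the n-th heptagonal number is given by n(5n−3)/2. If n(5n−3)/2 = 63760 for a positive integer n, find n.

160

Set n(5n−3)/2 = 63760, giving 5n² − 3n − 127520 = 0.
The discriminant is 9 + 40·63760 = 2550409, and √2550409 = 1597.
So n = (3 + 1597) / 10 = 1600/10 = 160.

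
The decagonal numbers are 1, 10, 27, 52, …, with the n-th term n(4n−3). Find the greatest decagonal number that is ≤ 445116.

442557

Solve n(4n−3) ≤ 445116 for integer n.
n = 333 gives 442557 ≤ 445116, while n = 334 gives 445222 > 445116; so the answer is 442557.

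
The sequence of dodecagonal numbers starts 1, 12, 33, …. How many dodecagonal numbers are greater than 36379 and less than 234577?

131

The n-th dodecagonal number is n(5n−4).
Smallest index with value > 36379: n = 86 (giving 36636).
Largest index with value < 234577: n = 216 (giving 232416).
Indices 86 through 216: 131 terms.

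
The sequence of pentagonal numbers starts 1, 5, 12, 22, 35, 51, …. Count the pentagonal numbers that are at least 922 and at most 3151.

22

The n-th pentagonal number is n(3n−1)/2.
Smallest index with value ≥ 922: n = 25 (giving 925).
Largest index with value ≤ 3151: n = 46 (giving 3151).
Indices 25 through 46: 22 terms.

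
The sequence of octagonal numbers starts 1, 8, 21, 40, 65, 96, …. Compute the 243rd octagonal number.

243·(3·243 − 2) = 243·727 = 176661.

176661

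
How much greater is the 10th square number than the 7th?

51

10² = 100 and 7² = 49.
Difference: 100 − 49 = 51.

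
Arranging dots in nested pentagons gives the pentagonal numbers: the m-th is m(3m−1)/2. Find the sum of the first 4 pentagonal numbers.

Σ i(3i−1)/2 = (3Σi² − Σi) / 2 over i = 1..4.
Σi = 10 and Σi² = 30.
(3·30 − 1·10) / 2 = 80/2 = 40.

40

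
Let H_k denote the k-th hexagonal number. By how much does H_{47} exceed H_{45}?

366

47·(2·47 − 1) = 4371 and 45·(2·45 − 1) = 4005.
Difference: 4371 − 4005 = 366.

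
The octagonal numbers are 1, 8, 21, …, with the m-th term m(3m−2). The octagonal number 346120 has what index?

Set n(3n−2) = 346120, giving 3n² − 2n − 346120 = 0.
The discriminant is 4 + 12·346120 = 4153444, and √4153444 = 2038.
So n = (2 + 2038) / 6 = 2040/6 = 340.
Check: 340·(3·340 − 2) = 346120. ✓

340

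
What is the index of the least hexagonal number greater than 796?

Solve n(2n−1) > 796 for integer n.
The largest n with value ≤ 796 is 20 (since 780 ≤ 796 < 861), so the first above is n = 21, value 861.

21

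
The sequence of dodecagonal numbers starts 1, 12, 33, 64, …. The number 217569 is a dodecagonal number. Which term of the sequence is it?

Set n(5n−4) = 217569, giving 5n² − 4n − 217569 = 0.
The discriminant is 16 + 20·217569 = 4351396, and √4351396 = 2086.
So n = (4 + 2086) / 10 = 2090/10 = 209.
Check: 209·(5·209 − 4) = 217569. ✓

209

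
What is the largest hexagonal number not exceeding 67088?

Solve n(2n−1) ≤ 67088 for integer n.
n = 183 gives 66795 ≤ 67088, while n = 184 gives 67528 > 67088; so the answer is 66795.

66795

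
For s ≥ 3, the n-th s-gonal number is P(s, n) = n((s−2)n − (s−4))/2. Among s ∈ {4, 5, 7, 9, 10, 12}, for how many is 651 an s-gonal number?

2

s = 4: P(4, 25) = 625 and P(4, 26) = 676; 651 is not s-gonal.
s = 5: P(5, 21) = 651. ✓
s = 7: P(7, 16) = 616 and P(7, 17) = 697; 651 is not s-gonal.
s = 9: P(9, 14) = 651. ✓
s = 10: P(10, 13) = 637 and P(10, 14) = 742; 651 is not s-gonal.
s = 12: P(12, 11) = 561 and P(12, 12) = 672; 651 is not s-gonal.
Hits: s ∈ {5, 9} → 2.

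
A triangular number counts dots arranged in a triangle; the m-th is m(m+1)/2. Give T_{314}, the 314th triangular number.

49455

The 314th triangular number is n(n+1)/2 with n = 314.
314·315/2 = 98910/2 = 49455.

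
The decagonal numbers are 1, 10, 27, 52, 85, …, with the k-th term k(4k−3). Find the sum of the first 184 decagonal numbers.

Σ i(4i−3) = 4Σi² − 3Σi over i = 1..184.
Σi = 17020 and Σi² = 2093460.
4·2093460 − 3·17020 = 8322780.

8322780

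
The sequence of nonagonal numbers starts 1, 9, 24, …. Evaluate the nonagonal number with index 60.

12450

The 60th nonagonal number is n(7n−5)/2 with n = 60.
60·(7·60 − 5)/2 = 60·415/2 = 12450.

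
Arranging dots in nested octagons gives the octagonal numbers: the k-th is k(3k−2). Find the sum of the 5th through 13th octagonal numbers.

2205

Σ i(3i−2) = 3Σi² − 2Σi over i = 5..13.
Σi = 91 − 10 = 81 and Σi² = 819 − 30 = 789.
3·789 − 2·81 = 2205.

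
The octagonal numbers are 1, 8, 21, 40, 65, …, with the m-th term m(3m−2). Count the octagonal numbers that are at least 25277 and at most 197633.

165

The n-th octagonal number is n(3n−2).
Smallest index with value ≥ 25277: n = 93 (giving 25761).
Largest index with value ≤ 197633: n = 257 (giving 197633).
Indices 93 through 257: 165 terms.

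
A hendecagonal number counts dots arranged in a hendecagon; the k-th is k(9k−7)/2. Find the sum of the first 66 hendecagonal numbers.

Σ i(9i−7)/2 = (9Σi² − 7Σi) / 2 over i = 1..66.
Σi = 2211 and Σi² = 98021.
(9·98021 − 7·2211) / 2 = 866712/2 = 433356.

433356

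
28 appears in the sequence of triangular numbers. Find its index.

7

Set n(n+1)/2 = 28, giving n² + n − 56 = 0.
So n = (-1 + 15) / 2 = 14/2 = 7.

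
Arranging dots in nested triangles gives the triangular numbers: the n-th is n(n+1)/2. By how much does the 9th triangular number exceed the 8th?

9

Consecutive triangular numbers differ by n: T_{9} − T_{8} = 9.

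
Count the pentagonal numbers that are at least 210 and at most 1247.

18

The n-th pentagonal number is n(3n−1)/2.
Smallest index with value ≥ 210: n = 12 (giving 210).
Largest index with value ≤ 1247: n = 29 (giving 1247).
Indices 12 through 29: 18 terms.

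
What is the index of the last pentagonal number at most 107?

8

Solve n(3n−1)/2 ≤ 107 for integer n.
n = 8 gives 92 ≤ 107, while n = 9 gives 117 > 107; so the answer is index 8.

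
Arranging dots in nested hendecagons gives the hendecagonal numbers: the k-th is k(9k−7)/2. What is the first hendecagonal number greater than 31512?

32215

Solve n(9n−7)/2 > 31512 for integer n.
The largest n with value ≤ 31512 is 84 (since 31458 ≤ 31512 < 32215), so the first above is n = 85, value 32215.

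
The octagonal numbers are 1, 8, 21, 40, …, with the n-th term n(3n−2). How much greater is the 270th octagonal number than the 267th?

4827

270·(3·270 − 2) = 218160 and 267·(3·267 − 2) = 213333.
Difference: 218160 − 213333 = 4827.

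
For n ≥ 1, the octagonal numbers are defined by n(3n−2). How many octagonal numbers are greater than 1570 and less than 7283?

26

The n-th octagonal number is n(3n−2).
Smallest index with value > 1570: n = 24 (giving 1680).
Largest index with value < 7283: n = 49 (giving 7105).
Indices 24 through 49: 26 terms.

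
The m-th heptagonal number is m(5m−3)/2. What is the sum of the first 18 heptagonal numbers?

Σ i(5i−3)/2 = (5Σi² − 3Σi) / 2 over i = 1..18.
Σi = 171 and Σi² = 2109.
(5·2109 − 3·171) / 2 = 10032/2 = 5016.

5016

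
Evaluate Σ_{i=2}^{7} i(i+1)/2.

83

Σ i(i+1)/2 = (Σi² + Σi) / 2 over i = 2..7.
Σi = 28 − 1 = 27 and Σi² = 140 − 1 = 139.
(1·139 + 1·27) / 2 = 166/2 = 83.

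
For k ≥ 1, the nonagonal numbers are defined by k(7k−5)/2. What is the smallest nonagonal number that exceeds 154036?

155296

Solve n(7n−5)/2 > 154036 for integer n.
The largest n with value ≤ 154036 is 210 (since 153825 ≤ 154036 < 155296), so the first above is n = 211, value 155296.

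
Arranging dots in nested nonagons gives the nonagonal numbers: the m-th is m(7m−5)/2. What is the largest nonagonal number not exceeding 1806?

1794

Solve n(7n−5)/2 ≤ 1806 for integer n.
n = 23 gives 1794 ≤ 1806, while n = 24 gives 1956 > 1806; so the answer is 1794.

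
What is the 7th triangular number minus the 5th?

7·8/2 = 28 and 5·6/2 = 15.
Difference: 28 − 15 = 13.

13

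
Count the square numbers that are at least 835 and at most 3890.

The n-th square number is n².
Smallest index with value ≥ 835: n = 29 (giving 841).
Largest index with value ≤ 3890: n = 62 (giving 3844).
Indices 29 through 62: 34 terms.

34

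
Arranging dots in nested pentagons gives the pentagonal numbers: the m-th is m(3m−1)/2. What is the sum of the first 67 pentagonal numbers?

152626

Σ i(3i−1)/2 = (3Σi² − Σi) / 2 over i = 1..67.
Σi = 2278 and Σi² = 102510.
(3·102510 − 1·2278) / 2 = 305252/2 = 152626.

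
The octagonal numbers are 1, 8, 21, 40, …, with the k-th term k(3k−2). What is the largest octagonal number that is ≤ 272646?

Solve n(3n−2) ≤ 272646 for integer n.
n = 301 gives 271201 ≤ 272646, while n = 302 gives 273008 > 272646; so the answer is 271201.

271201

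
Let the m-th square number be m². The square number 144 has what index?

We need n² = 144, so n = √144 = 12.

12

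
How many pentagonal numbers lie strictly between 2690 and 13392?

The n-th pentagonal number is n(3n−1)/2.
Smallest index with value > 2690: n = 43 (giving 2752).
Largest index with value < 13392: n = 94 (giving 13207).
Indices 43 through 94: 52 terms.

52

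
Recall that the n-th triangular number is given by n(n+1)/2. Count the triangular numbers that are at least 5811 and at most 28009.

129

The n-th triangular number is n(n+1)/2.
Smallest index with value ≥ 5811: n = 108 (giving 5886).
Largest index with value ≤ 28009: n = 236 (giving 27966).
Indices 108 through 236: 129 terms.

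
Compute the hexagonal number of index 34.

The 34th hexagonal number is n(2n−1) with n = 34.
34·(2·34 − 1) = 34·67 = 2278.

2278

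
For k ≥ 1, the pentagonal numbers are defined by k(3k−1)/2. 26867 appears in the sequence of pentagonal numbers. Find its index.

Set n(3n−1)/2 = 26867, giving 3n² − n − 53734 = 0.
The discriminant is 1 + 24·26867 = 644809, and √644809 = 803.
So n = (1 + 803) / 6 = 804/6 = 134.

134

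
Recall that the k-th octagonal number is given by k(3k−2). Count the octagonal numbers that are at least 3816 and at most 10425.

24

The n-th octagonal number is n(3n−2).
Smallest index with value ≥ 3816: n = 36 (giving 3816).
Largest index with value ≤ 10425: n = 59 (giving 10325).
Indices 36 through 59: 24 terms.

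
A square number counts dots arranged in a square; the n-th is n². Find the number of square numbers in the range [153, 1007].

19

The n-th square number is n².
Smallest index with value ≥ 153: n = 13 (giving 169).
Largest index with value ≤ 1007: n = 31 (giving 961).
Indices 13 through 31: 19 terms.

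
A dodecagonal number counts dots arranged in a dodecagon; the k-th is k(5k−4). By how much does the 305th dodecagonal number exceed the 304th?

3041

Consecutive dodecagonal numbers differ by 10n − 9: here 10·305 − 9 = 3041.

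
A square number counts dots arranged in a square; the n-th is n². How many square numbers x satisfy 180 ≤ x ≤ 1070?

19

The n-th square number is n².
Smallest index with value ≥ 180: n = 14 (giving 196).
Largest index with value ≤ 1070: n = 32 (giving 1024).
Indices 14 through 32: 19 terms.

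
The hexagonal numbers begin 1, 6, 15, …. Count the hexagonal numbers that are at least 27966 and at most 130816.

138

The n-th hexagonal number is n(2n−1).
Smallest index with value ≥ 27966: n = 119 (giving 28203).
Largest index with value ≤ 130816: n = 256 (giving 130816).
Indices 119 through 256: 138 terms.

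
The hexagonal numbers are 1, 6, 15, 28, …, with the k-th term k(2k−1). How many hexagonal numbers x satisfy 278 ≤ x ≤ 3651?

The n-th hexagonal number is n(2n−1).
Smallest index with value ≥ 278: n = 13 (giving 325).
Largest index with value ≤ 3651: n = 42 (giving 3486).
Indices 13 through 42: 30 terms.

30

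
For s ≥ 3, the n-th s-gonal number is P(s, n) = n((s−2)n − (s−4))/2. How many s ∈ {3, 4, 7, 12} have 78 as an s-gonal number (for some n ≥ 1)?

s = 3: P(3, 12) = 78. ✓
s = 4: P(4, 8) = 64 and P(4, 9) = 81; 78 is not s-gonal.
s = 7: P(7, 5) = 55 and P(7, 6) = 81; 78 is not s-gonal.
s = 12: P(12, 4) = 64 and P(12, 5) = 105; 78 is not s-gonal.
Hits: s ∈ {3} → 1.

1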